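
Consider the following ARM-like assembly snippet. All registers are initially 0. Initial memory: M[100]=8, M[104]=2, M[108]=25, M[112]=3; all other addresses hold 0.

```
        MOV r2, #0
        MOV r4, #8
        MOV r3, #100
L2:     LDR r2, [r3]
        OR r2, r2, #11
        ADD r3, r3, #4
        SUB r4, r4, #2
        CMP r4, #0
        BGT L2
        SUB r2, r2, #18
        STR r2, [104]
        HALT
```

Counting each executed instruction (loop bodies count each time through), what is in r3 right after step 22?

r2=0
r4=8
r3=100
r2=M[100]=8
r2=8|11=11
r3=100+4=104
r4=8-2=6
CMP r4, #0  (cmp 6,0)
BGT L2: taken
r2=M[104]=2
r2=2|11=11
r3=104+4=108
r4=6-2=4
CMP r4, #0  (cmp 4,0)
BGT L2: taken
r2=M[108]=25
r2=25|11=27
r3=108+4=112
r4=4-2=2
CMP r4, #0  (cmp 2,0)
BGT L2: taken
r2=M[112]=3
After step 22: r3 = 112.

112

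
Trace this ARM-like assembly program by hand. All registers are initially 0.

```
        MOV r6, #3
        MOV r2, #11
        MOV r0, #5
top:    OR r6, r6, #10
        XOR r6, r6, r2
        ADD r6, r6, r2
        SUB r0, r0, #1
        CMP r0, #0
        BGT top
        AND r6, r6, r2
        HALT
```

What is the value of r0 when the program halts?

after MOV r6, #3: r6=3
after MOV r2, #11: r2=11
after MOV r0, #5: r0=5
after OR r6, r6, #10: r6=3|10=11
after XOR r6, r6, r2: r6=11^11=0
after ADD r6, r6, r2: r6=0+11=11
after SUB r0, r0, #1: r0=5-1=4
CMP r0, #0  (cmp 4,0)
BGT top: taken
after OR r6, r6, #10: r6=11|10=11
after XOR r6, r6, r2: r6=11^11=0
after ADD r6, r6, r2: r6=0+11=11
after SUB r0, r0, #1: r0=4-1=3
CMP r0, #0  (cmp 3,0)
BGT top: taken
after OR r6, r6, #10: r6=11|10=11
after XOR r6, r6, r2: r6=11^11=0
after ADD r6, r6, r2: r6=0+11=11
after SUB r0, r0, #1: r0=3-1=2
CMP r0, #0  (cmp 2,0)
BGT top: taken
after OR r6, r6, #10: r6=11|10=11
after XOR r6, r6, r2: r6=11^11=0
after ADD r6, r6, r2: r6=0+11=11
after SUB r0, r0, #1: r0=2-1=1
CMP r0, #0  (cmp 1,0)
BGT top: taken
after OR r6, r6, #10: r6=11|10=11
after XOR r6, r6, r2: r6=11^11=0
after ADD r6, r6, r2: r6=0+11=11
after SUB r0, r0, #1: r0=1-1=0
CMP r0, #0  (cmp 0,0)
BGT top: not taken
after AND r6, r6, r2: r6=11&11=11
halt.

0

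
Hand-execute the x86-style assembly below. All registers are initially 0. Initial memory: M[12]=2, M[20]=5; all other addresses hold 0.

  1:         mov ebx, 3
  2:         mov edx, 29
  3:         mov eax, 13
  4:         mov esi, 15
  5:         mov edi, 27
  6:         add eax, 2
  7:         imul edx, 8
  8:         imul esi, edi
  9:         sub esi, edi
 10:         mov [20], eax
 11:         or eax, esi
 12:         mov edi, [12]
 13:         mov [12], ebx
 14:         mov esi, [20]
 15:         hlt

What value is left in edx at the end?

ebx=3
edx=29
eax=13
esi=15
edi=27
eax=13+2=15
edx=29*8=232
esi=15*27=405
esi=405-27=378
mov [20], eax → M[20]=15
eax=15|378=383
edi=M[12]=2
mov [12], ebx → M[12]=3
esi=M[20]=15
halt.

232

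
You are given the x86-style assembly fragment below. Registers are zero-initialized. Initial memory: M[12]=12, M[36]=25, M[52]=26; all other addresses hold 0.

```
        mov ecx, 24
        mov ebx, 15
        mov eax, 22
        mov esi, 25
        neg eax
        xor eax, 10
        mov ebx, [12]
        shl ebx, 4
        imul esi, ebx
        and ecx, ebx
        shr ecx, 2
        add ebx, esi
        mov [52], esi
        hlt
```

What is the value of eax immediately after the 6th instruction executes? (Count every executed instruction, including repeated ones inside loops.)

-32

ecx=24
ebx=15
eax=22
esi=25
eax=-(22)=-22
eax=(-22)^10=-32
After step 6: eax = -32.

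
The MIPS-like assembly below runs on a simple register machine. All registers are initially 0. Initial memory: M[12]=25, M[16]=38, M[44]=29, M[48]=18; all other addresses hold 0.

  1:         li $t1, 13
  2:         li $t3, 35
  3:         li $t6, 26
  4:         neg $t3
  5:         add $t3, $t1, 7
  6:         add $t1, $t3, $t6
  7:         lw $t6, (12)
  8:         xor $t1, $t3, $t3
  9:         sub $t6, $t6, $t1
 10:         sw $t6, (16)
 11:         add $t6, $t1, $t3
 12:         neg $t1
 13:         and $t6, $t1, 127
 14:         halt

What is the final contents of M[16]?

25

$t1=13
$t3=35
$t6=26
$t3=-(35)=-35
$t3=13+7=20
$t1=20+26=46
$t6=M[12]=25
$t1=20^20=0
$t6=25-0=25
sw $t6, (16) → M[16]=25
$t6=0+20=20
$t1=-(0)=0
$t6=0&127=0
halt.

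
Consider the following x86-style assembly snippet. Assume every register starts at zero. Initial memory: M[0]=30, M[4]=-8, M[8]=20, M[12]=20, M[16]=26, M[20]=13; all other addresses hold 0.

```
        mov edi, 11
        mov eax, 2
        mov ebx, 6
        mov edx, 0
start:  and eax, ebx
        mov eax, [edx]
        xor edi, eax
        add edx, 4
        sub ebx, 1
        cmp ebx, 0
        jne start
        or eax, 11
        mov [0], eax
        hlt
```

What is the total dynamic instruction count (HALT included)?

mov edi, 11 → edi=11
mov eax, 2 → eax=2
mov ebx, 6 → ebx=6
mov edx, 0 → edx=0
and eax, ebx → eax=2&6=2
mov eax, [edx] → eax=M[0]=30
xor edi, eax → edi=11^30=21
add edx, 4 → edx=0+4=4
sub ebx, 1 → ebx=6-1=5
cmp ebx, 0  (cmp 5,0)
jne start: taken
and eax, ebx → eax=30&5=4
mov eax, [edx] → eax=M[4]=-8
xor edi, eax → edi=21^(-8)=-19
add edx, 4 → edx=4+4=8
sub ebx, 1 → ebx=5-1=4
cmp ebx, 0  (cmp 4,0)
jne start: taken
and eax, ebx → eax=(-8)&4=0
mov eax, [edx] → eax=M[8]=20
xor edi, eax → edi=(-19)^20=-7
add edx, 4 → edx=8+4=12
sub ebx, 1 → ebx=4-1=3
cmp ebx, 0  (cmp 3,0)
jne start: taken
and eax, ebx → eax=20&3=0
mov eax, [edx] → eax=M[12]=20
xor edi, eax → edi=(-7)^20=-19
add edx, 4 → edx=12+4=16
sub ebx, 1 → ebx=3-1=2
cmp ebx, 0  (cmp 2,0)
jne start: taken
and eax, ebx → eax=20&2=0
mov eax, [edx] → eax=M[16]=26
xor edi, eax → edi=(-19)^26=-9
add edx, 4 → edx=16+4=20
sub ebx, 1 → ebx=2-1=1
cmp ebx, 0  (cmp 1,0)
jne start: taken
and eax, ebx → eax=26&1=0
mov eax, [edx] → eax=M[20]=13
xor edi, eax → edi=(-9)^13=-6
add edx, 4 → edx=20+4=24
sub ebx, 1 → ebx=1-1=0
cmp ebx, 0  (cmp 0,0)
jne start: not taken
or eax, 11 → eax=13|11=15
mov [0], eax → M[0]=15
halt.
Total executed instructions: 49.

49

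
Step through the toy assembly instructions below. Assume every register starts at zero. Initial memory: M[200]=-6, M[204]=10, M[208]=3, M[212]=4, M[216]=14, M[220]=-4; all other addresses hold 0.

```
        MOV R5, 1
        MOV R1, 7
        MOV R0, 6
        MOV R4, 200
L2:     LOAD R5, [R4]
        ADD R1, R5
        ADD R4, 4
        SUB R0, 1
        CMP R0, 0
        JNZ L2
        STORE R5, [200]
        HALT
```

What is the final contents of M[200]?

-4

MOV R5, 1 → R5=1
MOV R1, 7 → R1=7
MOV R0, 6 → R0=6
MOV R4, 200 → R4=200
LOAD R5, [R4] → R5=M[200]=-6
ADD R1, R5 → R1=7+(-6)=1
ADD R4, 4 → R4=200+4=204
SUB R0, 1 → R0=6-1=5
CMP R0, 0  (cmp 5,0)
JNZ L2: taken
LOAD R5, [R4] → R5=M[204]=10
ADD R1, R5 → R1=1+10=11
ADD R4, 4 → R4=204+4=208
SUB R0, 1 → R0=5-1=4
CMP R0, 0  (cmp 4,0)
JNZ L2: taken
LOAD R5, [R4] → R5=M[208]=3
ADD R1, R5 → R1=11+3=14
ADD R4, 4 → R4=208+4=212
SUB R0, 1 → R0=4-1=3
CMP R0, 0  (cmp 3,0)
JNZ L2: taken
LOAD R5, [R4] → R5=M[212]=4
ADD R1, R5 → R1=14+4=18
ADD R4, 4 → R4=212+4=216
SUB R0, 1 → R0=3-1=2
CMP R0, 0  (cmp 2,0)
JNZ L2: taken
LOAD R5, [R4] → R5=M[216]=14
ADD R1, R5 → R1=18+14=32
ADD R4, 4 → R4=216+4=220
SUB R0, 1 → R0=2-1=1
CMP R0, 0  (cmp 1,0)
JNZ L2: taken
LOAD R5, [R4] → R5=M[220]=-4
ADD R1, R5 → R1=32+(-4)=28
ADD R4, 4 → R4=220+4=224
SUB R0, 1 → R0=1-1=0
CMP R0, 0  (cmp 0,0)
JNZ L2: not taken
STORE R5, [200] → M[200]=-4
halt.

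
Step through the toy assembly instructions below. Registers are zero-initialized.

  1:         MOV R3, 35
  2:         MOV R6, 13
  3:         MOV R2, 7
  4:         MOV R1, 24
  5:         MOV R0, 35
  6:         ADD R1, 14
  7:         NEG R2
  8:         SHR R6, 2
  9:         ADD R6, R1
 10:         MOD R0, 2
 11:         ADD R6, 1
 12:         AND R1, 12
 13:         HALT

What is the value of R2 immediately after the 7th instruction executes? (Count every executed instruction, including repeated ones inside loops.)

after MOV R3, 35: R3=35
after MOV R6, 13: R6=13
after MOV R2, 7: R2=7
after MOV R1, 24: R1=24
after MOV R0, 35: R0=35
after ADD R1, 14: R1=24+14=38
after NEG R2: R2=-(7)=-7
After step 7: R2 = -7.

-7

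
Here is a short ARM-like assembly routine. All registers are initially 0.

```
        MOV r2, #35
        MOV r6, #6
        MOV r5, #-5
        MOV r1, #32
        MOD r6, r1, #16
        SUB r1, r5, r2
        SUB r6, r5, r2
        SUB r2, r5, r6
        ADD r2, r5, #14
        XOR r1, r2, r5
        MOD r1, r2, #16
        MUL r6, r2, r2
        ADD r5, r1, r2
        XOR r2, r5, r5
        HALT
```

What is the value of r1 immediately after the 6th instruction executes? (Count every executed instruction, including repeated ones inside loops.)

after MOV r2, #35: r2=35
after MOV r6, #6: r6=6
after MOV r5, #-5: r5=-5
after MOV r1, #32: r1=32
after MOD r6, r1, #16: r6=32%16=0
after SUB r1, r5, r2: r1=(-5)-35=-40
After step 6: r1 = -40.

-40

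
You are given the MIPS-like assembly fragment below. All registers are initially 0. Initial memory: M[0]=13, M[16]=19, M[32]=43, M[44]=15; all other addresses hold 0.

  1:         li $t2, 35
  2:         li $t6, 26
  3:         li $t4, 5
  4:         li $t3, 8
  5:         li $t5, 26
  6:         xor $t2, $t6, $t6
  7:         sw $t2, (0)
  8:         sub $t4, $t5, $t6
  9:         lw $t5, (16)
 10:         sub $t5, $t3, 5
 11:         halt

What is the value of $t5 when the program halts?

$t2=35
$t6=26
$t4=5
$t3=8
$t5=26
$t2=26^26=0
sw $t2, (0) → M[0]=0
$t4=26-26=0
$t5=M[16]=19
$t5=8-5=3
halt.

3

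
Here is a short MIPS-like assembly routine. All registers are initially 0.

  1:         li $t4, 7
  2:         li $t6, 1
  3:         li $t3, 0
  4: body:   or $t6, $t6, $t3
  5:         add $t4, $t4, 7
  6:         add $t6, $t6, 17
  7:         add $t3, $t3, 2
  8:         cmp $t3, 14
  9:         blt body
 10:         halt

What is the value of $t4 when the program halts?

56

after li $t4, 7: $t4=7
after li $t6, 1: $t6=1
after li $t3, 0: $t3=0
after or $t6, $t6, $t3: $t6=1|0=1
after add $t4, $t4, 7: $t4=7+7=14
after add $t6, $t6, 17: $t6=1+17=18
after add $t3, $t3, 2: $t3=0+2=2
cmp $t3, 14  (cmp 2,14)
blt body: taken
after or $t6, $t6, $t3: $t6=18|2=18
after add $t4, $t4, 7: $t4=14+7=21
after add $t6, $t6, 17: $t6=18+17=35
after add $t3, $t3, 2: $t3=2+2=4
cmp $t3, 14  (cmp 4,14)
blt body: taken
after or $t6, $t6, $t3: $t6=35|4=39
after add $t4, $t4, 7: $t4=21+7=28
after add $t6, $t6, 17: $t6=39+17=56
after add $t3, $t3, 2: $t3=4+2=6
cmp $t3, 14  (cmp 6,14)
blt body: taken
after or $t6, $t6, $t3: $t6=56|6=62
after add $t4, $t4, 7: $t4=28+7=35
after add $t6, $t6, 17: $t6=62+17=79
after add $t3, $t3, 2: $t3=6+2=8
cmp $t3, 14  (cmp 8,14)
blt body: taken
after or $t6, $t6, $t3: $t6=79|8=79
after add $t4, $t4, 7: $t4=35+7=42
after add $t6, $t6, 17: $t6=79+17=96
after add $t3, $t3, 2: $t3=8+2=10
cmp $t3, 14  (cmp 10,14)
blt body: taken
after or $t6, $t6, $t3: $t6=96|10=106
after add $t4, $t4, 7: $t4=42+7=49
after add $t6, $t6, 17: $t6=106+17=123
after add $t3, $t3, 2: $t3=10+2=12
cmp $t3, 14  (cmp 12,14)
blt body: taken
after or $t6, $t6, $t3: $t6=123|12=127
after add $t4, $t4, 7: $t4=49+7=56
after add $t6, $t6, 17: $t6=127+17=144
after add $t3, $t3, 2: $t3=12+2=14
cmp $t3, 14  (cmp 14,14)
blt body: not taken
halt.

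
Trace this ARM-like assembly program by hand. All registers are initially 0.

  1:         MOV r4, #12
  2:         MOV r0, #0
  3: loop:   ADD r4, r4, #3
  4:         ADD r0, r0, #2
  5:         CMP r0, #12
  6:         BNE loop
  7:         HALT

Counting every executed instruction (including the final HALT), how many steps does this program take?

r4=12
r0=0
r4=12+3=15
r0=0+2=2
CMP r0, #12  (cmp 2,12)
BNE loop: taken
r4=15+3=18
r0=2+2=4
CMP r0, #12  (cmp 4,12)
BNE loop: taken
r4=18+3=21
r0=4+2=6
CMP r0, #12  (cmp 6,12)
BNE loop: taken
r4=21+3=24
r0=6+2=8
CMP r0, #12  (cmp 8,12)
BNE loop: taken
r4=24+3=27
r0=8+2=10
CMP r0, #12  (cmp 10,12)
BNE loop: taken
r4=27+3=30
r0=10+2=12
CMP r0, #12  (cmp 12,12)
BNE loop: not taken
halt.
Total executed instructions: 27.

27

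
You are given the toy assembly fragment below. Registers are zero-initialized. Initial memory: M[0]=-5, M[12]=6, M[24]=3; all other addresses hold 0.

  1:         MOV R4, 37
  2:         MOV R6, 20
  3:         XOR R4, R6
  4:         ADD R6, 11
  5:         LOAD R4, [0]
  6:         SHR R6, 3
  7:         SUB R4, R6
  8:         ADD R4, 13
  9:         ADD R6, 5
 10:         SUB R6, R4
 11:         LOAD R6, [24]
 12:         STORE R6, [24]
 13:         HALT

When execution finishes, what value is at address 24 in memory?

MOV R4, 37 → R4=37
MOV R6, 20 → R6=20
XOR R4, R6 → R4=37^20=49
ADD R6, 11 → R6=20+11=31
LOAD R4, [0] → R4=M[0]=-5
SHR R6, 3 → R6=31>>3=3
SUB R4, R6 → R4=(-5)-3=-8
ADD R4, 13 → R4=(-8)+13=5
ADD R6, 5 → R6=3+5=8
SUB R6, R4 → R6=8-5=3
LOAD R6, [24] → R6=M[24]=3
STORE R6, [24] → M[24]=3
halt.

3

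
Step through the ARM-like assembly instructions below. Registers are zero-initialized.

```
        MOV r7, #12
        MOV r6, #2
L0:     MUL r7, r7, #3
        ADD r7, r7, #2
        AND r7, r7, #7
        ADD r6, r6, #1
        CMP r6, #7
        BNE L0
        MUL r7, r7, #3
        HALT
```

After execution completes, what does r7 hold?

18

after MOV r7, #12: r7=12
after MOV r6, #2: r6=2
after MUL r7, r7, #3: r7=12*3=36
after ADD r7, r7, #2: r7=36+2=38
after AND r7, r7, #7: r7=38&7=6
after ADD r6, r6, #1: r6=2+1=3
CMP r6, #7  (cmp 3,7)
BNE L0: taken
after MUL r7, r7, #3: r7=6*3=18
after ADD r7, r7, #2: r7=18+2=20
after AND r7, r7, #7: r7=20&7=4
after ADD r6, r6, #1: r6=3+1=4
CMP r6, #7  (cmp 4,7)
BNE L0: taken
after MUL r7, r7, #3: r7=4*3=12
after ADD r7, r7, #2: r7=12+2=14
after AND r7, r7, #7: r7=14&7=6
after ADD r6, r6, #1: r6=4+1=5
CMP r6, #7  (cmp 5,7)
BNE L0: taken
after MUL r7, r7, #3: r7=6*3=18
after ADD r7, r7, #2: r7=18+2=20
after AND r7, r7, #7: r7=20&7=4
after ADD r6, r6, #1: r6=5+1=6
CMP r6, #7  (cmp 6,7)
BNE L0: taken
after MUL r7, r7, #3: r7=4*3=12
after ADD r7, r7, #2: r7=12+2=14
after AND r7, r7, #7: r7=14&7=6
after ADD r6, r6, #1: r6=6+1=7
CMP r6, #7  (cmp 7,7)
BNE L0: not taken
after MUL r7, r7, #3: r7=6*3=18
halt.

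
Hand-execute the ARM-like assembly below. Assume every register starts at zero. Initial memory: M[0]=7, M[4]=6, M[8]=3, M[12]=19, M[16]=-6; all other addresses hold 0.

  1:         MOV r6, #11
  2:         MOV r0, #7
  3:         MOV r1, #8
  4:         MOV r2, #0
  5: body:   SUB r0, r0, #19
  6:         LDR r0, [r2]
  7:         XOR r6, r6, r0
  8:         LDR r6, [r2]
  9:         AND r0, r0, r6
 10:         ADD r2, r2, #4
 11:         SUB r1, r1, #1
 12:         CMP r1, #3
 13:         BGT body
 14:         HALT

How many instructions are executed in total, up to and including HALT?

50

r6=11
r0=7
r1=8
r2=0
r0=7-19=-12
r0=M[0]=7
r6=11^7=12
r6=M[0]=7
r0=7&7=7
r2=0+4=4
r1=8-1=7
CMP r1, #3  (cmp 7,3)
BGT body: taken
r0=7-19=-12
r0=M[4]=6
r6=7^6=1
r6=M[4]=6
r0=6&6=6
r2=4+4=8
r1=7-1=6
CMP r1, #3  (cmp 6,3)
BGT body: taken
r0=6-19=-13
r0=M[8]=3
r6=6^3=5
r6=M[8]=3
r0=3&3=3
r2=8+4=12
r1=6-1=5
CMP r1, #3  (cmp 5,3)
BGT body: taken
r0=3-19=-16
r0=M[12]=19
r6=3^19=16
r6=M[12]=19
r0=19&19=19
r2=12+4=16
r1=5-1=4
CMP r1, #3  (cmp 4,3)
BGT body: taken
r0=19-19=0
r0=M[16]=-6
r6=19^(-6)=-23
r6=M[16]=-6
r0=(-6)&(-6)=-6
r2=16+4=20
r1=4-1=3
CMP r1, #3  (cmp 3,3)
BGT body: not taken
halt.
Total executed instructions: 50.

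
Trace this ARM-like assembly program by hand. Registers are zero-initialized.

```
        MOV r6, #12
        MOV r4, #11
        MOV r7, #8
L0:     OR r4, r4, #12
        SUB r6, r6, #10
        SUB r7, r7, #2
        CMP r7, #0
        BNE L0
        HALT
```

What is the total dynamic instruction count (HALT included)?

r6=12
r4=11
r7=8
r4=11|12=15
r6=12-10=2
r7=8-2=6
CMP r7, #0  (cmp 6,0)
BNE L0: taken
r4=15|12=15
r6=2-10=-8
r7=6-2=4
CMP r7, #0  (cmp 4,0)
BNE L0: taken
r4=15|12=15
r6=(-8)-10=-18
r7=4-2=2
CMP r7, #0  (cmp 2,0)
BNE L0: taken
r4=15|12=15
r6=(-18)-10=-28
r7=2-2=0
CMP r7, #0  (cmp 0,0)
BNE L0: not taken
halt.
Total executed instructions: 24.

24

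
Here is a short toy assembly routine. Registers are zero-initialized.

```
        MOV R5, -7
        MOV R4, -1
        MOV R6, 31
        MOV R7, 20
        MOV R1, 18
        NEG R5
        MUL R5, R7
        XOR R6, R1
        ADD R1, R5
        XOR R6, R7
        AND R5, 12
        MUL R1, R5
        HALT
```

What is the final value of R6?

25

after MOV R5, -7: R5=-7
after MOV R4, -1: R4=-1
after MOV R6, 31: R6=31
after MOV R7, 20: R7=20
after MOV R1, 18: R1=18
after NEG R5: R5=-(-7)=7
after MUL R5, R7: R5=7*20=140
after XOR R6, R1: R6=31^18=13
after ADD R1, R5: R1=18+140=158
after XOR R6, R7: R6=13^20=25
after AND R5, 12: R5=140&12=12
after MUL R1, R5: R1=158*12=1896
halt.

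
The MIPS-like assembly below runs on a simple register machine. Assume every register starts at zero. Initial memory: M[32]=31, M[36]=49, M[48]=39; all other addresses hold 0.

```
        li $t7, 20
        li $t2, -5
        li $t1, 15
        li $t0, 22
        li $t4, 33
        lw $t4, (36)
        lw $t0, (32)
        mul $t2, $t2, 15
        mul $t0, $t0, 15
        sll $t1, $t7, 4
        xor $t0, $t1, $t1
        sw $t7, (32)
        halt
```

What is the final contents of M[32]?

li $t7, 20 → $t7=20
li $t2, -5 → $t2=-5
li $t1, 15 → $t1=15
li $t0, 22 → $t0=22
li $t4, 33 → $t4=33
lw $t4, (36) → $t4=M[36]=49
lw $t0, (32) → $t0=M[32]=31
mul $t2, $t2, 15 → $t2=(-5)*15=-75
mul $t0, $t0, 15 → $t0=31*15=465
sll $t1, $t7, 4 → $t1=20<<4=320
xor $t0, $t1, $t1 → $t0=320^320=0
sw $t7, (32) → M[32]=20
halt.

20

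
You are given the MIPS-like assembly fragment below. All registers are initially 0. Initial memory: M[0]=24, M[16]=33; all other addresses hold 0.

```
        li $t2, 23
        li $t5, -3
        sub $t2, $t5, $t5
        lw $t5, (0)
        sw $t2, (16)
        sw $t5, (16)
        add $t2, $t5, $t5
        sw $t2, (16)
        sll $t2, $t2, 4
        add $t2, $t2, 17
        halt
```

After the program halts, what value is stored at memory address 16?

after li $t2, 23: $t2=23
after li $t5, -3: $t5=-3
after sub $t2, $t5, $t5: $t2=(-3)-(-3)=0
after lw $t5, (0): $t5=M[0]=24
sw $t2, (16) → M[16]=0
sw $t5, (16) → M[16]=24
after add $t2, $t5, $t5: $t2=24+24=48
sw $t2, (16) → M[16]=48
after sll $t2, $t2, 4: $t2=48<<4=768
after add $t2, $t2, 17: $t2=768+17=785
halt.

48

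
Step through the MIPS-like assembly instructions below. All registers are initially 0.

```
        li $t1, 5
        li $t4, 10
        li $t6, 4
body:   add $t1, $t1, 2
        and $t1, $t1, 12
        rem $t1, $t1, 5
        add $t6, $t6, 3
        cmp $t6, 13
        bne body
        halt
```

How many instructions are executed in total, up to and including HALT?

22

after li $t1, 5: $t1=5
after li $t4, 10: $t4=10
after li $t6, 4: $t6=4
after add $t1, $t1, 2: $t1=5+2=7
after and $t1, $t1, 12: $t1=7&12=4
after rem $t1, $t1, 5: $t1=4%5=4
after add $t6, $t6, 3: $t6=4+3=7
cmp $t6, 13  (cmp 7,13)
bne body: taken
after add $t1, $t1, 2: $t1=4+2=6
after and $t1, $t1, 12: $t1=6&12=4
after rem $t1, $t1, 5: $t1=4%5=4
after add $t6, $t6, 3: $t6=7+3=10
cmp $t6, 13  (cmp 10,13)
bne body: taken
after add $t1, $t1, 2: $t1=4+2=6
after and $t1, $t1, 12: $t1=6&12=4
after rem $t1, $t1, 5: $t1=4%5=4
after add $t6, $t6, 3: $t6=10+3=13
cmp $t6, 13  (cmp 13,13)
bne body: not taken
halt.
Total executed instructions: 22.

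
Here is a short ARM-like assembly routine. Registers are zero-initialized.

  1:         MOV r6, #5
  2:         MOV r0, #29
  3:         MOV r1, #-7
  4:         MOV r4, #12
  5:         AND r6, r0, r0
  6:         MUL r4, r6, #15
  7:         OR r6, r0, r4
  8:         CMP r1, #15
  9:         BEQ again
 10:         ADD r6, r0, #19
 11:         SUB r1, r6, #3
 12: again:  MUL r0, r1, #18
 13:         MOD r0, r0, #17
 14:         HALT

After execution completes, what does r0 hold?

11

MOV r6, #5 → r6=5
MOV r0, #29 → r0=29
MOV r1, #-7 → r1=-7
MOV r4, #12 → r4=12
AND r6, r0, r0 → r6=29&29=29
MUL r4, r6, #15 → r4=29*15=435
OR r6, r0, r4 → r6=29|435=447
CMP r1, #15  (cmp -7,15)
BEQ again: not taken
ADD r6, r0, #19 → r6=29+19=48
SUB r1, r6, #3 → r1=48-3=45
MUL r0, r1, #18 → r0=45*18=810
MOD r0, r0, #17 → r0=810%17=11
halt.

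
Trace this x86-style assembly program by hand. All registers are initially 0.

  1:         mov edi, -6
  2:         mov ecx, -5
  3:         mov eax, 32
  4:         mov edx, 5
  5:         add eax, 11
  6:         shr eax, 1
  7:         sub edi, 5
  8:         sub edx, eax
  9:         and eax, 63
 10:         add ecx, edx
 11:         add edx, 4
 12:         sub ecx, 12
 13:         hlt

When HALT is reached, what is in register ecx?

after mov edi, -6: edi=-6
after mov ecx, -5: ecx=-5
after mov eax, 32: eax=32
after mov edx, 5: edx=5
after add eax, 11: eax=32+11=43
after shr eax, 1: eax=43>>1=21
after sub edi, 5: edi=(-6)-5=-11
after sub edx, eax: edx=5-21=-16
after and eax, 63: eax=21&63=21
after add ecx, edx: ecx=(-5)+(-16)=-21
after add edx, 4: edx=(-16)+4=-12
after sub ecx, 12: ecx=(-21)-12=-33
halt.

-33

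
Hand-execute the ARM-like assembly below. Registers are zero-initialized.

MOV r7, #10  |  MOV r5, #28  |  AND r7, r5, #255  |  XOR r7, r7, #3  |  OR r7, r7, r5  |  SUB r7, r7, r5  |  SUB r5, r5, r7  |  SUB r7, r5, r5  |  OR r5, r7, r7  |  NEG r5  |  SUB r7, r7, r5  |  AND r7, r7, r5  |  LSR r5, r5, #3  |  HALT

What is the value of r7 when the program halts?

0

after MOV r7, #10: r7=10
after MOV r5, #28: r5=28
after AND r7, r5, #255: r7=28&255=28
after XOR r7, r7, #3: r7=28^3=31
after OR r7, r7, r5: r7=31|28=31
after SUB r7, r7, r5: r7=31-28=3
after SUB r5, r5, r7: r5=28-3=25
after SUB r7, r5, r5: r7=25-25=0
after OR r5, r7, r7: r5=0|0=0
after NEG r5: r5=-(0)=0
after SUB r7, r7, r5: r7=0-0=0
after AND r7, r7, r5: r7=0&0=0
after LSR r5, r5, #3: r5=0>>3=0
halt.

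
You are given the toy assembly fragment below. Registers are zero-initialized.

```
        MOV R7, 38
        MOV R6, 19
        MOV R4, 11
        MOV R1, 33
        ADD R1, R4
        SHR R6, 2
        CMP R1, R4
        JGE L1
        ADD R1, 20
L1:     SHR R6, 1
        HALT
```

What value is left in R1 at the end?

R7=38
R6=19
R4=11
R1=33
R1=33+11=44
R6=19>>2=4
CMP R1, R4  (cmp 44,11)
JGE L1: taken
R6=4>>1=2
halt.

44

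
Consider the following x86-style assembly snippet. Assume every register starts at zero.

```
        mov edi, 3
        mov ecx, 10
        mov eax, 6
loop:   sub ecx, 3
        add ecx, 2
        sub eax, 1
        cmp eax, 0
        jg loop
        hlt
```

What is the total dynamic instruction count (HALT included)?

edi=3
ecx=10
eax=6
ecx=10-3=7
ecx=7+2=9
eax=6-1=5
cmp eax, 0  (cmp 5,0)
jg loop: taken
ecx=9-3=6
ecx=6+2=8
eax=5-1=4
cmp eax, 0  (cmp 4,0)
jg loop: taken
ecx=8-3=5
ecx=5+2=7
eax=4-1=3
cmp eax, 0  (cmp 3,0)
jg loop: taken
ecx=7-3=4
ecx=4+2=6
eax=3-1=2
cmp eax, 0  (cmp 2,0)
jg loop: taken
ecx=6-3=3
ecx=3+2=5
eax=2-1=1
cmp eax, 0  (cmp 1,0)
jg loop: taken
ecx=5-3=2
ecx=2+2=4
eax=1-1=0
cmp eax, 0  (cmp 0,0)
jg loop: not taken
halt.
Total executed instructions: 34.

34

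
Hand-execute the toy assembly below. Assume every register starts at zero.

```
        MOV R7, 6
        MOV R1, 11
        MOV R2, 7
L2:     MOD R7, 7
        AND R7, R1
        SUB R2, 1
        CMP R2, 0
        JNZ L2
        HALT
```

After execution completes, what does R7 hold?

2

after MOV R7, 6: R7=6
after MOV R1, 11: R1=11
after MOV R2, 7: R2=7
after MOD R7, 7: R7=6%7=6
after AND R7, R1: R7=6&11=2
after SUB R2, 1: R2=7-1=6
CMP R2, 0  (cmp 6,0)
JNZ L2: taken
after MOD R7, 7: R7=2%7=2
after AND R7, R1: R7=2&11=2
after SUB R2, 1: R2=6-1=5
CMP R2, 0  (cmp 5,0)
JNZ L2: taken
after MOD R7, 7: R7=2%7=2
after AND R7, R1: R7=2&11=2
after SUB R2, 1: R2=5-1=4
CMP R2, 0  (cmp 4,0)
JNZ L2: taken
after MOD R7, 7: R7=2%7=2
after AND R7, R1: R7=2&11=2
after SUB R2, 1: R2=4-1=3
CMP R2, 0  (cmp 3,0)
JNZ L2: taken
after MOD R7, 7: R7=2%7=2
after AND R7, R1: R7=2&11=2
after SUB R2, 1: R2=3-1=2
CMP R2, 0  (cmp 2,0)
JNZ L2: taken
after MOD R7, 7: R7=2%7=2
after AND R7, R1: R7=2&11=2
after SUB R2, 1: R2=2-1=1
CMP R2, 0  (cmp 1,0)
JNZ L2: taken
after MOD R7, 7: R7=2%7=2
after AND R7, R1: R7=2&11=2
after SUB R2, 1: R2=1-1=0
CMP R2, 0  (cmp 0,0)
JNZ L2: not taken
halt.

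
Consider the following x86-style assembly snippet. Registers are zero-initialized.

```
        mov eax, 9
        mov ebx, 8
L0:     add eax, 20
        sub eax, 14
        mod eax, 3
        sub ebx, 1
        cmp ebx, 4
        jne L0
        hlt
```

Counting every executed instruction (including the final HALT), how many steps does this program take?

eax=9
ebx=8
eax=9+20=29
eax=29-14=15
eax=15%3=0
ebx=8-1=7
cmp ebx, 4  (cmp 7,4)
jne L0: taken
eax=0+20=20
eax=20-14=6
eax=6%3=0
ebx=7-1=6
cmp ebx, 4  (cmp 6,4)
jne L0: taken
eax=0+20=20
eax=20-14=6
eax=6%3=0
ebx=6-1=5
cmp ebx, 4  (cmp 5,4)
jne L0: taken
eax=0+20=20
eax=20-14=6
eax=6%3=0
ebx=5-1=4
cmp ebx, 4  (cmp 4,4)
jne L0: not taken
halt.
Total executed instructions: 27.

27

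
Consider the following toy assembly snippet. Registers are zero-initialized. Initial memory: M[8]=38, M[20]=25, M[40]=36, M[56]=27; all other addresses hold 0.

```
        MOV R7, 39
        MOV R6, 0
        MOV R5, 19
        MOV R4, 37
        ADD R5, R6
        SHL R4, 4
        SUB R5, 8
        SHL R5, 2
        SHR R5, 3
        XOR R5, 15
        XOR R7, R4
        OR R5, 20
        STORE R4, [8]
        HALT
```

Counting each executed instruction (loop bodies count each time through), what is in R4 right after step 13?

after MOV R7, 39: R7=39
after MOV R6, 0: R6=0
after MOV R5, 19: R5=19
after MOV R4, 37: R4=37
after ADD R5, R6: R5=19+0=19
after SHL R4, 4: R4=37<<4=592
after SUB R5, 8: R5=19-8=11
after SHL R5, 2: R5=11<<2=44
after SHR R5, 3: R5=44>>3=5
after XOR R5, 15: R5=5^15=10
after XOR R7, R4: R7=39^592=631
after OR R5, 20: R5=10|20=30
STORE R4, [8] → M[8]=592
After step 13: R4 = 592.

592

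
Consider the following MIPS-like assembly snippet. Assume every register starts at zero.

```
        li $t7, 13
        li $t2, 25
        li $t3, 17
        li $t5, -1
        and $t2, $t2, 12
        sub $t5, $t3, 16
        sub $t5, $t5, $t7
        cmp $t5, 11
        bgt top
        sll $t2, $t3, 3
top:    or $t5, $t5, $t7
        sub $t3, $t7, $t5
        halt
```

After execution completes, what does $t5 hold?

-3

$t7=13
$t2=25
$t3=17
$t5=-1
$t2=25&12=8
$t5=17-16=1
$t5=1-13=-12
cmp $t5, 11  (cmp -12,11)
bgt top: not taken
$t2=17<<3=136
$t5=(-12)|13=-3
$t3=13-(-3)=16
halt.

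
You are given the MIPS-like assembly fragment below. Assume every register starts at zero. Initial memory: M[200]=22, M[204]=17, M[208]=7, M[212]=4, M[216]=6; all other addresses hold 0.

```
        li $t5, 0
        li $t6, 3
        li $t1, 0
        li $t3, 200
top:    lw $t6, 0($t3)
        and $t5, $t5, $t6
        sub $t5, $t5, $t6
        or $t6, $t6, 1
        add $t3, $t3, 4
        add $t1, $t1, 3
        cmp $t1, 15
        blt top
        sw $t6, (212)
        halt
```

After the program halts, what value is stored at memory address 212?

li $t5, 0 → $t5=0
li $t6, 3 → $t6=3
li $t1, 0 → $t1=0
li $t3, 200 → $t3=200
lw $t6, 0($t3) → $t6=M[200]=22
and $t5, $t5, $t6 → $t5=0&22=0
sub $t5, $t5, $t6 → $t5=0-22=-22
or $t6, $t6, 1 → $t6=22|1=23
add $t3, $t3, 4 → $t3=200+4=204
add $t1, $t1, 3 → $t1=0+3=3
cmp $t1, 15  (cmp 3,15)
blt top: taken
lw $t6, 0($t3) → $t6=M[204]=17
and $t5, $t5, $t6 → $t5=(-22)&17=0
sub $t5, $t5, $t6 → $t5=0-17=-17
or $t6, $t6, 1 → $t6=17|1=17
add $t3, $t3, 4 → $t3=204+4=208
add $t1, $t1, 3 → $t1=3+3=6
cmp $t1, 15  (cmp 6,15)
blt top: taken
lw $t6, 0($t3) → $t6=M[208]=7
and $t5, $t5, $t6 → $t5=(-17)&7=7
sub $t5, $t5, $t6 → $t5=7-7=0
or $t6, $t6, 1 → $t6=7|1=7
add $t3, $t3, 4 → $t3=208+4=212
add $t1, $t1, 3 → $t1=6+3=9
cmp $t1, 15  (cmp 9,15)
blt top: taken
lw $t6, 0($t3) → $t6=M[212]=4
and $t5, $t5, $t6 → $t5=0&4=0
sub $t5, $t5, $t6 → $t5=0-4=-4
or $t6, $t6, 1 → $t6=4|1=5
add $t3, $t3, 4 → $t3=212+4=216
add $t1, $t1, 3 → $t1=9+3=12
cmp $t1, 15  (cmp 12,15)
blt top: taken
lw $t6, 0($t3) → $t6=M[216]=6
and $t5, $t5, $t6 → $t5=(-4)&6=4
sub $t5, $t5, $t6 → $t5=4-6=-2
or $t6, $t6, 1 → $t6=6|1=7
add $t3, $t3, 4 → $t3=216+4=220
add $t1, $t1, 3 → $t1=12+3=15
cmp $t1, 15  (cmp 15,15)
blt top: not taken
sw $t6, (212) → M[212]=7
halt.

7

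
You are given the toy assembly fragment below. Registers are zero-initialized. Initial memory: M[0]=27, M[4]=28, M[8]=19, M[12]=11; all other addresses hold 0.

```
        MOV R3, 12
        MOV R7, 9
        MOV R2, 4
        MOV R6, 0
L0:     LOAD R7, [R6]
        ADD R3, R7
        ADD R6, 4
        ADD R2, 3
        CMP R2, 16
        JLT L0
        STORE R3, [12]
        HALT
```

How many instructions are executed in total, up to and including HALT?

30

after MOV R3, 12: R3=12
after MOV R7, 9: R7=9
after MOV R2, 4: R2=4
after MOV R6, 0: R6=0
after LOAD R7, [R6]: R7=M[0]=27
after ADD R3, R7: R3=12+27=39
after ADD R6, 4: R6=0+4=4
after ADD R2, 3: R2=4+3=7
CMP R2, 16  (cmp 7,16)
JLT L0: taken
after LOAD R7, [R6]: R7=M[4]=28
after ADD R3, R7: R3=39+28=67
after ADD R6, 4: R6=4+4=8
after ADD R2, 3: R2=7+3=10
CMP R2, 16  (cmp 10,16)
JLT L0: taken
after LOAD R7, [R6]: R7=M[8]=19
after ADD R3, R7: R3=67+19=86
after ADD R6, 4: R6=8+4=12
after ADD R2, 3: R2=10+3=13
CMP R2, 16  (cmp 13,16)
JLT L0: taken
after LOAD R7, [R6]: R7=M[12]=11
after ADD R3, R7: R3=86+11=97
after ADD R6, 4: R6=12+4=16
after ADD R2, 3: R2=13+3=16
CMP R2, 16  (cmp 16,16)
JLT L0: not taken
STORE R3, [12] → M[12]=97
halt.
Total executed instructions: 30.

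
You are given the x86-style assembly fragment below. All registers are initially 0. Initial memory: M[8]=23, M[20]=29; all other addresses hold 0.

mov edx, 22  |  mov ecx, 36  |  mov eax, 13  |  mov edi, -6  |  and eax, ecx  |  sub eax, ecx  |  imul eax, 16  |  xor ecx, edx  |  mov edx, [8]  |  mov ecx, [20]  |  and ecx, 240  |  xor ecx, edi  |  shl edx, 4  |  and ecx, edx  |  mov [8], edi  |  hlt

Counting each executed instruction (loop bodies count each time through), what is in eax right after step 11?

-512

mov edx, 22 → edx=22
mov ecx, 36 → ecx=36
mov eax, 13 → eax=13
mov edi, -6 → edi=-6
and eax, ecx → eax=13&36=4
sub eax, ecx → eax=4-36=-32
imul eax, 16 → eax=(-32)*16=-512
xor ecx, edx → ecx=36^22=50
mov edx, [8] → edx=M[8]=23
mov ecx, [20] → ecx=M[20]=29
and ecx, 240 → ecx=29&240=16
After step 11: eax = -512.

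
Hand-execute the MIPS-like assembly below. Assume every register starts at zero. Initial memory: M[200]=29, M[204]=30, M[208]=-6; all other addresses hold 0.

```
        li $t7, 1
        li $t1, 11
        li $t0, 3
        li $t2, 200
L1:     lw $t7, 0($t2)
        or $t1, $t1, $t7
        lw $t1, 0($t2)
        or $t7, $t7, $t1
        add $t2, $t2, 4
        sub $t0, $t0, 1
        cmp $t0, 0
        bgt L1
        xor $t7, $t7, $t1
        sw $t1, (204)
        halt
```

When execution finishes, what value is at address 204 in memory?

-6

$t7=1
$t1=11
$t0=3
$t2=200
$t7=M[200]=29
$t1=11|29=31
$t1=M[200]=29
$t7=29|29=29
$t2=200+4=204
$t0=3-1=2
cmp $t0, 0  (cmp 2,0)
bgt L1: taken
$t7=M[204]=30
$t1=29|30=31
$t1=M[204]=30
$t7=30|30=30
$t2=204+4=208
$t0=2-1=1
cmp $t0, 0  (cmp 1,0)
bgt L1: taken
$t7=M[208]=-6
$t1=30|(-6)=-2
$t1=M[208]=-6
$t7=(-6)|(-6)=-6
$t2=208+4=212
$t0=1-1=0
cmp $t0, 0  (cmp 0,0)
bgt L1: not taken
$t7=(-6)^(-6)=0
sw $t1, (204) → M[204]=-6
halt.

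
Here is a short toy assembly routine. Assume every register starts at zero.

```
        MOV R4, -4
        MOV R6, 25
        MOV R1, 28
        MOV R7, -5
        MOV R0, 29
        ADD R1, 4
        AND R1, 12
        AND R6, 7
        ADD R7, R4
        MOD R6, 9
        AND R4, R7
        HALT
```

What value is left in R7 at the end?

-9

R4=-4
R6=25
R1=28
R7=-5
R0=29
R1=28+4=32
R1=32&12=0
R6=25&7=1
R7=(-5)+(-4)=-9
R6=1%9=1
R4=(-4)&(-9)=-12
halt.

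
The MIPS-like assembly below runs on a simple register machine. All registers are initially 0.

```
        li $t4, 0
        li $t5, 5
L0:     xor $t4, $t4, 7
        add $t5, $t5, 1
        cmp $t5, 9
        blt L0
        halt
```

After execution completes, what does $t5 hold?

after li $t4, 0: $t4=0
after li $t5, 5: $t5=5
after xor $t4, $t4, 7: $t4=0^7=7
after add $t5, $t5, 1: $t5=5+1=6
cmp $t5, 9  (cmp 6,9)
blt L0: taken
after xor $t4, $t4, 7: $t4=7^7=0
after add $t5, $t5, 1: $t5=6+1=7
cmp $t5, 9  (cmp 7,9)
blt L0: taken
after xor $t4, $t4, 7: $t4=0^7=7
after add $t5, $t5, 1: $t5=7+1=8
cmp $t5, 9  (cmp 8,9)
blt L0: taken
after xor $t4, $t4, 7: $t4=7^7=0
after add $t5, $t5, 1: $t5=8+1=9
cmp $t5, 9  (cmp 9,9)
blt L0: not taken
halt.

9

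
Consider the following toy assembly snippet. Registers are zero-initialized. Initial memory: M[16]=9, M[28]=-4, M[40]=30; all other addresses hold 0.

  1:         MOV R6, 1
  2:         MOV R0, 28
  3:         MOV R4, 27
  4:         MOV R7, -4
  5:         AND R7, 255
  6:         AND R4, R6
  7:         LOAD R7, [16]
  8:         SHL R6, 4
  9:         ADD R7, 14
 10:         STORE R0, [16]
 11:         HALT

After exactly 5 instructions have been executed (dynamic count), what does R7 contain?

R6=1
R0=28
R4=27
R7=-4
R7=(-4)&255=252
After step 5: R7 = 252.

252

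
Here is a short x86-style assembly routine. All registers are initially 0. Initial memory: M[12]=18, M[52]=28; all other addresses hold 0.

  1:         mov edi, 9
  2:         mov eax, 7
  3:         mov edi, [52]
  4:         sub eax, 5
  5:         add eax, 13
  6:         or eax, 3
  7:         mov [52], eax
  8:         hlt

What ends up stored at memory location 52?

after mov edi, 9: edi=9
after mov eax, 7: eax=7
after mov edi, [52]: edi=M[52]=28
after sub eax, 5: eax=7-5=2
after add eax, 13: eax=2+13=15
after or eax, 3: eax=15|3=15
mov [52], eax → M[52]=15
halt.

15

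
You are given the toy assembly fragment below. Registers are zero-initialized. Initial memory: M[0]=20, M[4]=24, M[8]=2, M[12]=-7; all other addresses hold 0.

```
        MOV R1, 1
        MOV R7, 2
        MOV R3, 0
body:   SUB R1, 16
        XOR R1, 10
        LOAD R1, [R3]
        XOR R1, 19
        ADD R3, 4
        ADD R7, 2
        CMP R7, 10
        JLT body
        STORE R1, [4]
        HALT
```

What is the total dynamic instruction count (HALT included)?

37

MOV R1, 1 → R1=1
MOV R7, 2 → R7=2
MOV R3, 0 → R3=0
SUB R1, 16 → R1=1-16=-15
XOR R1, 10 → R1=(-15)^10=-5
LOAD R1, [R3] → R1=M[0]=20
XOR R1, 19 → R1=20^19=7
ADD R3, 4 → R3=0+4=4
ADD R7, 2 → R7=2+2=4
CMP R7, 10  (cmp 4,10)
JLT body: taken
SUB R1, 16 → R1=7-16=-9
XOR R1, 10 → R1=(-9)^10=-3
LOAD R1, [R3] → R1=M[4]=24
XOR R1, 19 → R1=24^19=11
ADD R3, 4 → R3=4+4=8
ADD R7, 2 → R7=4+2=6
CMP R7, 10  (cmp 6,10)
JLT body: taken
SUB R1, 16 → R1=11-16=-5
XOR R1, 10 → R1=(-5)^10=-15
LOAD R1, [R3] → R1=M[8]=2
XOR R1, 19 → R1=2^19=17
ADD R3, 4 → R3=8+4=12
ADD R7, 2 → R7=6+2=8
CMP R7, 10  (cmp 8,10)
JLT body: taken
SUB R1, 16 → R1=17-16=1
XOR R1, 10 → R1=1^10=11
LOAD R1, [R3] → R1=M[12]=-7
XOR R1, 19 → R1=(-7)^19=-22
ADD R3, 4 → R3=12+4=16
ADD R7, 2 → R7=8+2=10
CMP R7, 10  (cmp 10,10)
JLT body: not taken
STORE R1, [4] → M[4]=-22
halt.
Total executed instructions: 37.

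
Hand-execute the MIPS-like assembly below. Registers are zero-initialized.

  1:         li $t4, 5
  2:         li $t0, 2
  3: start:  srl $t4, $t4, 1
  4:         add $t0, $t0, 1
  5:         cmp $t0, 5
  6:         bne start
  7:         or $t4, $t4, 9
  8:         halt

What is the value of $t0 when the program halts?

after li $t4, 5: $t4=5
after li $t0, 2: $t0=2
after srl $t4, $t4, 1: $t4=5>>1=2
after add $t0, $t0, 1: $t0=2+1=3
cmp $t0, 5  (cmp 3,5)
bne start: taken
after srl $t4, $t4, 1: $t4=2>>1=1
after add $t0, $t0, 1: $t0=3+1=4
cmp $t0, 5  (cmp 4,5)
bne start: taken
after srl $t4, $t4, 1: $t4=1>>1=0
after add $t0, $t0, 1: $t0=4+1=5
cmp $t0, 5  (cmp 5,5)
bne start: not taken
after or $t4, $t4, 9: $t4=0|9=9
halt.

5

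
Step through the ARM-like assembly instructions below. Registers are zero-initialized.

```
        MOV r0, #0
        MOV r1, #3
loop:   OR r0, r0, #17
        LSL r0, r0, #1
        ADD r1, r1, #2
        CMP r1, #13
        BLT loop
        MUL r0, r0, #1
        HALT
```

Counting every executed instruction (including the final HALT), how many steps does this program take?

MOV r0, #0 → r0=0
MOV r1, #3 → r1=3
OR r0, r0, #17 → r0=0|17=17
LSL r0, r0, #1 → r0=17<<1=34
ADD r1, r1, #2 → r1=3+2=5
CMP r1, #13  (cmp 5,13)
BLT loop: taken
OR r0, r0, #17 → r0=34|17=51
LSL r0, r0, #1 → r0=51<<1=102
ADD r1, r1, #2 → r1=5+2=7
CMP r1, #13  (cmp 7,13)
BLT loop: taken
OR r0, r0, #17 → r0=102|17=119
LSL r0, r0, #1 → r0=119<<1=238
ADD r1, r1, #2 → r1=7+2=9
CMP r1, #13  (cmp 9,13)
BLT loop: taken
OR r0, r0, #17 → r0=238|17=255
LSL r0, r0, #1 → r0=255<<1=510
ADD r1, r1, #2 → r1=9+2=11
CMP r1, #13  (cmp 11,13)
BLT loop: taken
OR r0, r0, #17 → r0=510|17=511
LSL r0, r0, #1 → r0=511<<1=1022
ADD r1, r1, #2 → r1=11+2=13
CMP r1, #13  (cmp 13,13)
BLT loop: not taken
MUL r0, r0, #1 → r0=1022*1=1022
halt.
Total executed instructions: 29.

29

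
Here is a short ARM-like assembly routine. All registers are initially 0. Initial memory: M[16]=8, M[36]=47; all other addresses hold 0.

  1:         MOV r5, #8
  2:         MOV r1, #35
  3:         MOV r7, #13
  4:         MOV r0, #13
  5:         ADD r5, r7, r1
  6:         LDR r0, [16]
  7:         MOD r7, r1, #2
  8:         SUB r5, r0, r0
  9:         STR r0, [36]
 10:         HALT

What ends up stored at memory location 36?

r5=8
r1=35
r7=13
r0=13
r5=13+35=48
r0=M[16]=8
r7=35%2=1
r5=8-8=0
STR r0, [36] → M[36]=8
halt.

8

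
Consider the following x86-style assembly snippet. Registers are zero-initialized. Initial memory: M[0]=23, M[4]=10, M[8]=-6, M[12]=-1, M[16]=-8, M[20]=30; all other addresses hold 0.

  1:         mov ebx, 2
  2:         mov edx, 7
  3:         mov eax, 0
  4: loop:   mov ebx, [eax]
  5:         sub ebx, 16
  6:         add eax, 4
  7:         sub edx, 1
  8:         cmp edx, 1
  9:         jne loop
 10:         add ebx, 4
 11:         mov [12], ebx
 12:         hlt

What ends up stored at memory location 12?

18

mov ebx, 2 → ebx=2
mov edx, 7 → edx=7
mov eax, 0 → eax=0
mov ebx, [eax] → ebx=M[0]=23
sub ebx, 16 → ebx=23-16=7
add eax, 4 → eax=0+4=4
sub edx, 1 → edx=7-1=6
cmp edx, 1  (cmp 6,1)
jne loop: taken
mov ebx, [eax] → ebx=M[4]=10
sub ebx, 16 → ebx=10-16=-6
add eax, 4 → eax=4+4=8
sub edx, 1 → edx=6-1=5
cmp edx, 1  (cmp 5,1)
jne loop: taken
mov ebx, [eax] → ebx=M[8]=-6
sub ebx, 16 → ebx=(-6)-16=-22
add eax, 4 → eax=8+4=12
sub edx, 1 → edx=5-1=4
cmp edx, 1  (cmp 4,1)
jne loop: taken
mov ebx, [eax] → ebx=M[12]=-1
sub ebx, 16 → ebx=(-1)-16=-17
add eax, 4 → eax=12+4=16
sub edx, 1 → edx=4-1=3
cmp edx, 1  (cmp 3,1)
jne loop: taken
mov ebx, [eax] → ebx=M[16]=-8
sub ebx, 16 → ebx=(-8)-16=-24
add eax, 4 → eax=16+4=20
sub edx, 1 → edx=3-1=2
cmp edx, 1  (cmp 2,1)
jne loop: taken
mov ebx, [eax] → ebx=M[20]=30
sub ebx, 16 → ebx=30-16=14
add eax, 4 → eax=20+4=24
sub edx, 1 → edx=2-1=1
cmp edx, 1  (cmp 1,1)
jne loop: not taken
add ebx, 4 → ebx=14+4=18
mov [12], ebx → M[12]=18
halt.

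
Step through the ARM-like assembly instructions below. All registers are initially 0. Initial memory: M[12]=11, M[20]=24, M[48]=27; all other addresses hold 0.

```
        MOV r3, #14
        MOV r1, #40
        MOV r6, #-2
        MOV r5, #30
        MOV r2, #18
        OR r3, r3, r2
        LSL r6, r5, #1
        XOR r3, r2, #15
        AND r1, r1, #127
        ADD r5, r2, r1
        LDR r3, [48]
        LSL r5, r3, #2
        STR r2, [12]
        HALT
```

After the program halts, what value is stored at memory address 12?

MOV r3, #14 → r3=14
MOV r1, #40 → r1=40
MOV r6, #-2 → r6=-2
MOV r5, #30 → r5=30
MOV r2, #18 → r2=18
OR r3, r3, r2 → r3=14|18=30
LSL r6, r5, #1 → r6=30<<1=60
XOR r3, r2, #15 → r3=18^15=29
AND r1, r1, #127 → r1=40&127=40
ADD r5, r2, r1 → r5=18+40=58
LDR r3, [48] → r3=M[48]=27
LSL r5, r3, #2 → r5=27<<2=108
STR r2, [12] → M[12]=18
halt.

18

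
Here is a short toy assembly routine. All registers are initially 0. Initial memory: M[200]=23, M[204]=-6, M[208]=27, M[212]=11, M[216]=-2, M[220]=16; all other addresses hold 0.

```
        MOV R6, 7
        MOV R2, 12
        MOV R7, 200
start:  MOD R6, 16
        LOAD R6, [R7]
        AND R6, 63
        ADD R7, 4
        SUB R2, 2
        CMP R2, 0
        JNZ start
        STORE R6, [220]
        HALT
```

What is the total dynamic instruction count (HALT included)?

MOV R6, 7 → R6=7
MOV R2, 12 → R2=12
MOV R7, 200 → R7=200
MOD R6, 16 → R6=7%16=7
LOAD R6, [R7] → R6=M[200]=23
AND R6, 63 → R6=23&63=23
ADD R7, 4 → R7=200+4=204
SUB R2, 2 → R2=12-2=10
CMP R2, 0  (cmp 10,0)
JNZ start: taken
MOD R6, 16 → R6=23%16=7
LOAD R6, [R7] → R6=M[204]=-6
AND R6, 63 → R6=(-6)&63=58
ADD R7, 4 → R7=204+4=208
SUB R2, 2 → R2=10-2=8
CMP R2, 0  (cmp 8,0)
JNZ start: taken
MOD R6, 16 → R6=58%16=10
LOAD R6, [R7] → R6=M[208]=27
AND R6, 63 → R6=27&63=27
ADD R7, 4 → R7=208+4=212
SUB R2, 2 → R2=8-2=6
CMP R2, 0  (cmp 6,0)
JNZ start: taken
MOD R6, 16 → R6=27%16=11
LOAD R6, [R7] → R6=M[212]=11
AND R6, 63 → R6=11&63=11
ADD R7, 4 → R7=212+4=216
SUB R2, 2 → R2=6-2=4
CMP R2, 0  (cmp 4,0)
JNZ start: taken
MOD R6, 16 → R6=11%16=11
LOAD R6, [R7] → R6=M[216]=-2
AND R6, 63 → R6=(-2)&63=62
ADD R7, 4 → R7=216+4=220
SUB R2, 2 → R2=4-2=2
CMP R2, 0  (cmp 2,0)
JNZ start: taken
MOD R6, 16 → R6=62%16=14
LOAD R6, [R7] → R6=M[220]=16
AND R6, 63 → R6=16&63=16
ADD R7, 4 → R7=220+4=224
SUB R2, 2 → R2=2-2=0
CMP R2, 0  (cmp 0,0)
JNZ start: not taken
STORE R6, [220] → M[220]=16
halt.
Total executed instructions: 47.

47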